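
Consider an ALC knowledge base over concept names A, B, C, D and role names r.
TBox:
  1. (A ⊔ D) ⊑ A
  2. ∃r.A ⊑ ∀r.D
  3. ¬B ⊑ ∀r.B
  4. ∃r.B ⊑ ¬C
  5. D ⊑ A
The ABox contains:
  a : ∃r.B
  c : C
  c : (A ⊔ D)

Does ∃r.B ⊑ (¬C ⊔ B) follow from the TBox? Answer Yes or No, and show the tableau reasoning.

Yes

1. ∃r.B ⊑ (¬C ⊔ B)  ⇔  (∃r.B ⊓ (C ⊓ ¬B)) unsat w.r.t. T
   all branches close; clash {C, ¬C} at x₀
2. Hence ∃r.B ⊑ (¬C ⊔ B): entailed.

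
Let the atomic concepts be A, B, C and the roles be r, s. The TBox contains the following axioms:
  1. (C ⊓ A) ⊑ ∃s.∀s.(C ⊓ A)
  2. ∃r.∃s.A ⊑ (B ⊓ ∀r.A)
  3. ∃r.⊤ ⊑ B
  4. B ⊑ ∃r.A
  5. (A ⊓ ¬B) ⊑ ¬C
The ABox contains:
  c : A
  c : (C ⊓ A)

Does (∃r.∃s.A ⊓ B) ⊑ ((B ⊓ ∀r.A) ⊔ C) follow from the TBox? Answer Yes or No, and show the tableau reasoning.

Yes

1. (∃r.∃s.A ⊓ B) ⊑ ((B ⊓ ∀r.A) ⊔ C)  ⇔  ((∃r.∃s.A ⊓ B) ⊓ ((¬B ⊔ ∃r.¬A) ⊓ ¬C)) unsat w.r.t. T
   all branches close; clash {A, ¬A} at an ∃-successor
2. Hence (∃r.∃s.A ⊓ B) ⊑ ((B ⊓ ∀r.A) ⊔ C): entailed.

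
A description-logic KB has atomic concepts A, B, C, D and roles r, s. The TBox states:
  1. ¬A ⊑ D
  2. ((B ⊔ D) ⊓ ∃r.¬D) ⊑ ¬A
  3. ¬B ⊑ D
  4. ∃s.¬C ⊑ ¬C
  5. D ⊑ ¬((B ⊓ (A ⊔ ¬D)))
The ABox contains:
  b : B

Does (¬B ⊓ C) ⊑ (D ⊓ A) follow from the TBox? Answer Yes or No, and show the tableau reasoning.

1. (¬B ⊓ C) ⊑ (D ⊓ A)  ⇔  ((¬B ⊓ C) ⊓ (¬D ⊔ ¬A)) unsat w.r.t. T
   apply at x₀: ¬B⊑D
   open: L(x₀) ⊇ {C, D, ¬A, ¬B, ∀s.C}
2. Hence (¬B ⊓ C) ⊑ (D ⊓ A): not entailed.

No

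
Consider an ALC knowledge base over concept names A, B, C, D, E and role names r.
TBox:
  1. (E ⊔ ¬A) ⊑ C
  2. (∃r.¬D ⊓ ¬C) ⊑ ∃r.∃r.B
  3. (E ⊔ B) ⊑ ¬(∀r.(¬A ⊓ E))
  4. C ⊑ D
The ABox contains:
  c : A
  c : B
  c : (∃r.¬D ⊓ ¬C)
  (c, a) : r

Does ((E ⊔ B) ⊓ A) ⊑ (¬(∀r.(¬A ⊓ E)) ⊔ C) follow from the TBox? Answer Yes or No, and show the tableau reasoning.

Yes

1. ((E ⊔ B) ⊓ A) ⊑ (¬(∀r.(¬A ⊓ E)) ⊔ C)  ⇔  (((E ⊔ B) ⊓ A) ⊓ (∀r.(¬A ⊓ E) ⊓ ¬C)) unsat w.r.t. T
   all branches close; clash {C, ¬C} at x₀
2. Hence ((E ⊔ B) ⊓ A) ⊑ (¬(∀r.(¬A ⊓ E)) ⊔ C): entailed.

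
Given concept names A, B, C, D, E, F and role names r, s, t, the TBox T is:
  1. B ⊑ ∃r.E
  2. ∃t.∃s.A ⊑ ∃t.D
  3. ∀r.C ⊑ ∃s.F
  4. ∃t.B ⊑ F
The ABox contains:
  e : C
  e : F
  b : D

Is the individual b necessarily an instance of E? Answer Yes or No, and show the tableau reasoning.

No

1. b : E?  L(b) = {D} ∪ {¬E}
   open: L(b) ⊇ {D, ¬B, ¬E, ∀t.¬B, ∀t.∀s.¬A, …} (+ ∃-successors) — b ∉ E possible
2. Hence b : E: not entailed.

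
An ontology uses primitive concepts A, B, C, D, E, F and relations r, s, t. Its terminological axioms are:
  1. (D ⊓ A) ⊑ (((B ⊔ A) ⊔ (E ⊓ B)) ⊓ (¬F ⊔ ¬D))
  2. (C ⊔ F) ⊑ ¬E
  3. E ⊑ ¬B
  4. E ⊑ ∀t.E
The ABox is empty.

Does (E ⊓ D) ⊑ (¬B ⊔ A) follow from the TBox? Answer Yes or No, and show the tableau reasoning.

1. (E ⊓ D) ⊑ (¬B ⊔ A)  ⇔  ((E ⊓ D) ⊓ (B ⊓ ¬A)) unsat w.r.t. T
   all branches close; clash {B, ¬B} at x₀
2. Hence (E ⊓ D) ⊑ (¬B ⊔ A): entailed.

Yes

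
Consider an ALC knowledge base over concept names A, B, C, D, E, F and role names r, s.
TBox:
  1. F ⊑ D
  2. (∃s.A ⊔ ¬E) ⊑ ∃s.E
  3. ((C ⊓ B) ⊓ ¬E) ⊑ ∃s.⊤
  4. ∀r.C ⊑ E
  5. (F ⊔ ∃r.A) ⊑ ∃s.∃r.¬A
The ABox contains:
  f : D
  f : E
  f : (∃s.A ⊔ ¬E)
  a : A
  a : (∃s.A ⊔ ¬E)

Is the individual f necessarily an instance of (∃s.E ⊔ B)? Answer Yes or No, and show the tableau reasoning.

Yes

1. f : (∃s.E ⊔ B)?  L(f) = {D, E, (∃s.A ⊔ ¬E)} ∪ {(∀s.¬E ⊓ ¬B)}
   clash {E, ¬E} at f — f ∈ (∃s.E ⊔ B)
2. Hence f : (∃s.E ⊔ B): entailed.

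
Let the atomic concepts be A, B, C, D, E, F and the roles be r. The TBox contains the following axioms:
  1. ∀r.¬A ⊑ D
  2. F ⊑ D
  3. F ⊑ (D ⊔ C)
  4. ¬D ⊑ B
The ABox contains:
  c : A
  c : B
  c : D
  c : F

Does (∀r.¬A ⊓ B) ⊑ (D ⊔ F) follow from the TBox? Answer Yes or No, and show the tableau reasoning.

1. (∀r.¬A ⊓ B) ⊑ (D ⊔ F)  ⇔  ((∀r.¬A ⊓ B) ⊓ (¬D ⊓ ¬F)) unsat w.r.t. T
   all branches close; clash {D, ¬D} at x₀
2. Hence (∀r.¬A ⊓ B) ⊑ (D ⊔ F): entailed.

Yes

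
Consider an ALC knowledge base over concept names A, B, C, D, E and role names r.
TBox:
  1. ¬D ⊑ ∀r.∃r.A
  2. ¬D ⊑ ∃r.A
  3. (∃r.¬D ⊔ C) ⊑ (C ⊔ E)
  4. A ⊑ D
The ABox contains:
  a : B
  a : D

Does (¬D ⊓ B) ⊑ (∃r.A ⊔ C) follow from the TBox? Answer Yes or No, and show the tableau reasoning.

1. (¬D ⊓ B) ⊑ (∃r.A ⊔ C)  ⇔  ((¬D ⊓ B) ⊓ (∀r.¬A ⊓ ¬C)) unsat w.r.t. T
   all branches close; clash {D, ¬D} at x₀
2. Hence (¬D ⊓ B) ⊑ (∃r.A ⊔ C): entailed.

Yes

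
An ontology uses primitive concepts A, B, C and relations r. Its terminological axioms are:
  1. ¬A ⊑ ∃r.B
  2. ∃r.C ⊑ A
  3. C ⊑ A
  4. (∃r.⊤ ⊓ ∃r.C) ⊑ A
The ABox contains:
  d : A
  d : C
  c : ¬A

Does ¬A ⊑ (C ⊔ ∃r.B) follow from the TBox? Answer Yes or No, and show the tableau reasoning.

1. ¬A ⊑ (C ⊔ ∃r.B)  ⇔  (¬A ⊓ (¬C ⊓ ∀r.¬B)) unsat w.r.t. T
   all branches close; clash {A, ¬A} at x₀
2. Hence ¬A ⊑ (C ⊔ ∃r.B): entailed.

Yes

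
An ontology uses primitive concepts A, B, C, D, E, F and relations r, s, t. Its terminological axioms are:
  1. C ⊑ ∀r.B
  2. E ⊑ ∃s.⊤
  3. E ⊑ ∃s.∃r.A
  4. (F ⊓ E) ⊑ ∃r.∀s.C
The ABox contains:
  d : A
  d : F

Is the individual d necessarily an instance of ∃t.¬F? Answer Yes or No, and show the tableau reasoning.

1. d : ∃t.¬F?  L(d) = {A, F} ∪ {∀t.F}
   open: L(d) ⊇ {A, F, ¬C, ¬E, ∀t.F} — d ∉ ∃t.¬F possible
2. Hence d : ∃t.¬F: not entailed.

No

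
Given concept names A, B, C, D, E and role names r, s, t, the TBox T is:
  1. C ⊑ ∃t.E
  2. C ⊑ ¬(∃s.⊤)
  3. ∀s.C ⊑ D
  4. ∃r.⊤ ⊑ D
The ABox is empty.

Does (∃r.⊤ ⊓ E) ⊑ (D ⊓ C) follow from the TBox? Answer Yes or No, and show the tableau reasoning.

No

1. (∃r.⊤ ⊓ E) ⊑ (D ⊓ C)  ⇔  ((∃r.⊤ ⊓ E) ⊓ (¬D ⊔ ¬C)) unsat w.r.t. T
   apply at x₀: ∃r.⊤⊑D
   open: L(x₀) ⊇ {D, E, ¬C, ∃r.⊤} (+ ∃-successors)
2. Hence (∃r.⊤ ⊓ E) ⊑ (D ⊓ C): not entailed.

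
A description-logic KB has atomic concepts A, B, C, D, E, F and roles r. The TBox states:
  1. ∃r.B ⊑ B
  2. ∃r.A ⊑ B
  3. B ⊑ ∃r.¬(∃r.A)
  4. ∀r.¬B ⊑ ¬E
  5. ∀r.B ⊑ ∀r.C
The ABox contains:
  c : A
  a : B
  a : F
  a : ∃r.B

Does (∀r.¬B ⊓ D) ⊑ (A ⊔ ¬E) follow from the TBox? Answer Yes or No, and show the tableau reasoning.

1. (∀r.¬B ⊓ D) ⊑ (A ⊔ ¬E)  ⇔  ((∀r.¬B ⊓ D) ⊓ (¬A ⊓ E)) unsat w.r.t. T
   all branches close; clash {E, ¬E} at x₀
2. Hence (∀r.¬B ⊓ D) ⊑ (A ⊔ ¬E): entailed.

Yes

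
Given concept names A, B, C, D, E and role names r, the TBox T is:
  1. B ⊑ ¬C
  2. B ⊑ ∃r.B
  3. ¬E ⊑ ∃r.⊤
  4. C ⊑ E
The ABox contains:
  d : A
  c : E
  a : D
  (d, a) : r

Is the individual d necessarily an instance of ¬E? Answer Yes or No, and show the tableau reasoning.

No

1. d : ¬E?  L(d) = {A} ∪ {E}
   open: L(d) ⊇ {A, E, ¬B} — d ∉ ¬E possible
2. Hence d : ¬E: not entailed.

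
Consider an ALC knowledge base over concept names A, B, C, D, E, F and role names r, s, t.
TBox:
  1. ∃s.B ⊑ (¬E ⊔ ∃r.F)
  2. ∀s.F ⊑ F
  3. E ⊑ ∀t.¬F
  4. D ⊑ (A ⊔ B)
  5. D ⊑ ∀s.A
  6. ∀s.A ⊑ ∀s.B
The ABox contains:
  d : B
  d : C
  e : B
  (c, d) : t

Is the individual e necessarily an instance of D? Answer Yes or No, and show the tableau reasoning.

No

1. e : D?  L(e) = {B} ∪ {¬D}
   open: L(e) ⊇ {B, ¬D, ¬E, ∀s.¬B, ∃s.¬A, …} (+ ∃-successors) — e ∉ D possible
2. Hence e : D: not entailed.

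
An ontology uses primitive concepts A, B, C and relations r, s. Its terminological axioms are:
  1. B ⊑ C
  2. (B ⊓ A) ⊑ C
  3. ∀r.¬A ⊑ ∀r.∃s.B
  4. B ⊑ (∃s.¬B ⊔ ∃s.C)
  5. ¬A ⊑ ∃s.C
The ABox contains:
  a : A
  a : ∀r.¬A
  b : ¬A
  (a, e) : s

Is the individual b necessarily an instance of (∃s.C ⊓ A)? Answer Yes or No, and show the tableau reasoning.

1. b : (∃s.C ⊓ A)?  L(b) = {¬A} ∪ {(∀s.¬C ⊔ ¬A)}
   apply at b: ¬A⊑∃s.C
   open: L(b) ⊇ {¬A, ¬B, ∃r.A, ∃s.C} (+ ∃-successors) — b ∉ (∃s.C ⊓ A) possible
2. Hence b : (∃s.C ⊓ A): not entailed.

No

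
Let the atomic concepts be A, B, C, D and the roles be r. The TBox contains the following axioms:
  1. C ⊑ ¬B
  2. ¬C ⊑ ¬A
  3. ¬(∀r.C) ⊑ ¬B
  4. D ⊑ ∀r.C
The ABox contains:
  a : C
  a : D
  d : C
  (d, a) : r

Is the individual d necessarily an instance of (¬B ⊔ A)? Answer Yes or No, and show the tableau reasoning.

1. d : (¬B ⊔ A)?  L(d) = {C} ∪ {(B ⊓ ¬A)}
   clash {B, ¬B} at d — d ∈ (¬B ⊔ A)
2. Hence d : (¬B ⊔ A): entailed.

Yes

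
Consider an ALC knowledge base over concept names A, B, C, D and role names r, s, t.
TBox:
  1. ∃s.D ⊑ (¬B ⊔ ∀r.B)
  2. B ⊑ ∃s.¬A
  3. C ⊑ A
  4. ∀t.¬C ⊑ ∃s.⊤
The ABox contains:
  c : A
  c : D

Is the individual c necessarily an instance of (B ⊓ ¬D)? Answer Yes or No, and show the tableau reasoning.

No

1. c : (B ⊓ ¬D)?  L(c) = {A, D} ∪ {(¬B ⊔ D)}
   open: L(c) ⊇ {A, D, ¬B, ∀s.¬D, ∃t.C} (+ ∃-successors) — c ∉ (B ⊓ ¬D) possible
2. Hence c : (B ⊓ ¬D): not entailed.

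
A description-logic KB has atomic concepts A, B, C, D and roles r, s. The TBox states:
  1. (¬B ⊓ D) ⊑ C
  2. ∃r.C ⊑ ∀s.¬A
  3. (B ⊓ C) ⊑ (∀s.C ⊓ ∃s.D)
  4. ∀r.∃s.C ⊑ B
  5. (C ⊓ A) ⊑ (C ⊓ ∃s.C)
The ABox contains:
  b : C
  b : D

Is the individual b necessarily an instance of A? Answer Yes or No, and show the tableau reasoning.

No

1. b : A?  L(b) = {C, D} ∪ {¬A}
   open: L(b) ⊇ {C, D, ¬A, ¬B, ∀r.¬C, …} (+ ∃-successors) — b ∉ A possible
2. Hence b : A: not entailed.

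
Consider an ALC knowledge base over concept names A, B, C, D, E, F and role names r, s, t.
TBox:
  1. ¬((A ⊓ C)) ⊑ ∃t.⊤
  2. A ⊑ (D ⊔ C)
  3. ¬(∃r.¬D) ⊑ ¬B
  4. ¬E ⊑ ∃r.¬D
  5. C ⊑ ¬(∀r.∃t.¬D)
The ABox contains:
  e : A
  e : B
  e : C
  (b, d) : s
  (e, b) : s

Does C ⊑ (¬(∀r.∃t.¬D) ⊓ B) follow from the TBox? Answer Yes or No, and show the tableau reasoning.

No

1. C ⊑ (¬(∀r.∃t.¬D) ⊓ B)  ⇔  (C ⊓ (∀r.∃t.¬D ⊔ ¬B)) unsat w.r.t. T
   apply at x₀: C⊑¬(∀r.∃t.¬D)
   open: L(x₀) ⊇ {A, C, E, ¬B, ∃r.¬D, …} (+ ∃-successors)
2. Hence C ⊑ (¬(∀r.∃t.¬D) ⊓ B): not entailed.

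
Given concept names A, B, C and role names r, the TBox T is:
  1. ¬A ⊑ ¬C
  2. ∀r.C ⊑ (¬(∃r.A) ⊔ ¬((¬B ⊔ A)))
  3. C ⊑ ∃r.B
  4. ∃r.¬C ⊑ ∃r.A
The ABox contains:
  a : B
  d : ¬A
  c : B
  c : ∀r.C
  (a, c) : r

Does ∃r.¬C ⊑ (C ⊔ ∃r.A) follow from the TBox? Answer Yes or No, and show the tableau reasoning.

1. ∃r.¬C ⊑ (C ⊔ ∃r.A)  ⇔  (∃r.¬C ⊓ (¬C ⊓ ∀r.¬A)) unsat w.r.t. T
   all branches close; clash {A, ¬A} at an ∃-successor
2. Hence ∃r.¬C ⊑ (C ⊔ ∃r.A): entailed.

Yes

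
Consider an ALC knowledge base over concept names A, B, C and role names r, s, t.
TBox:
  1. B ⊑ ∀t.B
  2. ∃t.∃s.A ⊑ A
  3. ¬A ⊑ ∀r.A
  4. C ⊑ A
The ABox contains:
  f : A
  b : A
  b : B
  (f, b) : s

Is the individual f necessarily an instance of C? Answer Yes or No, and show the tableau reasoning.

1. f : C?  L(f) = {A} ∪ {¬C}
   open: L(f) ⊇ {A, ¬B, ¬C} — f ∉ C possible
2. Hence f : C: not entailed.

No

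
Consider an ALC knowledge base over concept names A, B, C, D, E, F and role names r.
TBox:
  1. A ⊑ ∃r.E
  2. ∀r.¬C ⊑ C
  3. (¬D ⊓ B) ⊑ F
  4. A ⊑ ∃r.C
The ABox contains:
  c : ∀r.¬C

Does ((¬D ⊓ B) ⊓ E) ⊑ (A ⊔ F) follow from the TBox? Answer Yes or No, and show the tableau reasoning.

Yes

1. ((¬D ⊓ B) ⊓ E) ⊑ (A ⊔ F)  ⇔  (((¬D ⊓ B) ⊓ E) ⊓ (¬A ⊓ ¬F)) unsat w.r.t. T
   all branches close; clash {F, ¬F} at x₀
2. Hence ((¬D ⊓ B) ⊓ E) ⊑ (A ⊔ F): entailed.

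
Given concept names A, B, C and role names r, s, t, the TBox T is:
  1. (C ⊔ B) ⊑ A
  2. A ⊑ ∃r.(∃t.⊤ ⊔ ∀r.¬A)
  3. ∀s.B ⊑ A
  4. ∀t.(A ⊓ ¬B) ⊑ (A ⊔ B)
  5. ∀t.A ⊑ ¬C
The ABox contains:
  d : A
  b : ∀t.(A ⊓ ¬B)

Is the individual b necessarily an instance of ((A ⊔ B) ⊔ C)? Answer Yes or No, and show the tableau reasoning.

Yes

1. b : ((A ⊔ B) ⊔ C)?  L(b) = {∀t.(A ⊓ ¬B)} ∪ {((¬A ⊓ ¬B) ⊓ ¬C)}
   clash {A, ¬A} at b — b ∈ ((A ⊔ B) ⊔ C)
2. Hence b : ((A ⊔ B) ⊔ C): entailed.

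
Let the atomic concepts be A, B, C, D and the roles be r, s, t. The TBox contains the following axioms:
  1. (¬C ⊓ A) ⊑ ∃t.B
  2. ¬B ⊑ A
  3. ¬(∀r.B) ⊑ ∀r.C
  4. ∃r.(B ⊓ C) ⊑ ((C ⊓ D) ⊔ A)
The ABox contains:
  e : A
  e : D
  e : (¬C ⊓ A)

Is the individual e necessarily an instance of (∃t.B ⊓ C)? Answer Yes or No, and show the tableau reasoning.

1. e : (∃t.B ⊓ C)?  L(e) = {A, D, (¬C ⊓ A)} ∪ {(∀t.¬B ⊔ ¬C)}
   apply at e: (¬C ⊓ A)⊑∃t.B
   open: L(e) ⊇ {A, D, ¬C, ∀r.(¬B ⊔ ¬C), ∀r.B, …} (+ ∃-successors) — e ∉ (∃t.B ⊓ C) possible
2. Hence e : (∃t.B ⊓ C): not entailed.

No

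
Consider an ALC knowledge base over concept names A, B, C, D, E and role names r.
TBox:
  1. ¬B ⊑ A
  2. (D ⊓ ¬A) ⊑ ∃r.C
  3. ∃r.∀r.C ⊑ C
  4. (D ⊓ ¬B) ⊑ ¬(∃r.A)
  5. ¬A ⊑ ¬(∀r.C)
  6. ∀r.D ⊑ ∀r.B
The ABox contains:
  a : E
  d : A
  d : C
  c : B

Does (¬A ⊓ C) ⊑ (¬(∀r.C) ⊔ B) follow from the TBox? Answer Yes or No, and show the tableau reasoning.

1. (¬A ⊓ C) ⊑ (¬(∀r.C) ⊔ B)  ⇔  ((¬A ⊓ C) ⊓ (∀r.C ⊓ ¬B)) unsat w.r.t. T
   all branches close; clash {A, ¬A} at x₀
2. Hence (¬A ⊓ C) ⊑ (¬(∀r.C) ⊔ B): entailed.

Yes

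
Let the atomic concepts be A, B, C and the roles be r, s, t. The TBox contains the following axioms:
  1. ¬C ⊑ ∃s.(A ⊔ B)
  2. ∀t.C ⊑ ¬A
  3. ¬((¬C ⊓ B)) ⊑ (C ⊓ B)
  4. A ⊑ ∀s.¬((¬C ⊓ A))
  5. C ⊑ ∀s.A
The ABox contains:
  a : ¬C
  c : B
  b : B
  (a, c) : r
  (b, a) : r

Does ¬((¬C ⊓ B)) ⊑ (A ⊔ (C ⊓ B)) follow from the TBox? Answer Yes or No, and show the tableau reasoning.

1. ¬((¬C ⊓ B)) ⊑ (A ⊔ (C ⊓ B))  ⇔  ((C ⊔ ¬B) ⊓ (¬A ⊓ (¬C ⊔ ¬B))) unsat w.r.t. T
   all branches close; clash {B, ¬B} at x₀
2. Hence ¬((¬C ⊓ B)) ⊑ (A ⊔ (C ⊓ B)): entailed.

Yes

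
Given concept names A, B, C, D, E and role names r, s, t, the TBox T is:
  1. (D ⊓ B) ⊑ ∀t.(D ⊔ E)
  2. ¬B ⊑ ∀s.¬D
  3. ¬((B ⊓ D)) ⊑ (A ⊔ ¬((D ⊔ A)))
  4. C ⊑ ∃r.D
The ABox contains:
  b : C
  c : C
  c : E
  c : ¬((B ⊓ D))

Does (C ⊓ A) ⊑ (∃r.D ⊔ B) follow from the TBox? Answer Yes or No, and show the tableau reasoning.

1. (C ⊓ A) ⊑ (∃r.D ⊔ B)  ⇔  ((C ⊓ A) ⊓ (∀r.¬D ⊓ ¬B)) unsat w.r.t. T
   all branches close; clash {D, ¬D} at an ∃-successor
2. Hence (C ⊓ A) ⊑ (∃r.D ⊔ B): entailed.

Yes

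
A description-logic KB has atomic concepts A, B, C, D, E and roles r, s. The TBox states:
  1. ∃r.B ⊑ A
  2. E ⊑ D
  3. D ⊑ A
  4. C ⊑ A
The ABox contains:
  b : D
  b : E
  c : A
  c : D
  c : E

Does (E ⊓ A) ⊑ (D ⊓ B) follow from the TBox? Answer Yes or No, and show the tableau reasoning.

No

1. (E ⊓ A) ⊑ (D ⊓ B)  ⇔  ((E ⊓ A) ⊓ (¬D ⊔ ¬B)) unsat w.r.t. T
   apply at x₀: E⊑D
   open: L(x₀) ⊇ {A, D, E, ¬B}
2. Hence (E ⊓ A) ⊑ (D ⊓ B): not entailed.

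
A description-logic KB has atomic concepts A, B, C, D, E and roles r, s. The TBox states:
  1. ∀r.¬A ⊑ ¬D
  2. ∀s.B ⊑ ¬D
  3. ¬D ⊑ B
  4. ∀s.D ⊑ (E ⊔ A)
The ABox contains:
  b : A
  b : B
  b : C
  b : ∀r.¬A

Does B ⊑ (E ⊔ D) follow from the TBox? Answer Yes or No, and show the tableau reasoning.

No

1. B ⊑ (E ⊔ D)  ⇔  (B ⊓ (¬E ⊓ ¬D)) unsat w.r.t. T
   open: L(x₀) ⊇ {B, ¬D, ¬E, ∃s.¬D} (+ ∃-successors)
2. Hence B ⊑ (E ⊔ D): not entailed.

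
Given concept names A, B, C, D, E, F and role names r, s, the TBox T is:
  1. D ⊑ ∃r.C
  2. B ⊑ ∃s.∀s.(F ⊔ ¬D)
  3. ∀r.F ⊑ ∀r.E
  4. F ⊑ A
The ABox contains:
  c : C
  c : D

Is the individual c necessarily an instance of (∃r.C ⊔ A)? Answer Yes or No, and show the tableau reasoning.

Yes

1. c : (∃r.C ⊔ A)?  L(c) = {C, D} ∪ {(∀r.¬C ⊓ ¬A)}
   clash {A, ¬A} at c — c ∈ (∃r.C ⊔ A)
2. Hence c : (∃r.C ⊔ A): entailed.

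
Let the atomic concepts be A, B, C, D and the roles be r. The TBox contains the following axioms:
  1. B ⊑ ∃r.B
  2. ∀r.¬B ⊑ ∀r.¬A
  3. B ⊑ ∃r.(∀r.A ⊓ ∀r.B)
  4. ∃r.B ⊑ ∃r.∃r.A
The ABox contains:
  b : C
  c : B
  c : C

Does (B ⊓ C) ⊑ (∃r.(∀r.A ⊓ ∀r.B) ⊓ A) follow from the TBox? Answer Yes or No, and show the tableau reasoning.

No

1. (B ⊓ C) ⊑ (∃r.(∀r.A ⊓ ∀r.B) ⊓ A)  ⇔  ((B ⊓ C) ⊓ (∀r.(∃r.¬A ⊔ ∃r.¬B) ⊔ ¬A)) unsat w.r.t. T
   apply at x₀: B⊑∃r.B; B⊑∃r.(∀r.A ⊓ ∀r.B)
   open: L(x₀) ⊇ {B, C, ¬A, ∃r.(∀r.A ⊓ ∀r.B), ∃r.B, …} (+ ∃-successors)
2. Hence (B ⊓ C) ⊑ (∃r.(∀r.A ⊓ ∀r.B) ⊓ A): not entailed.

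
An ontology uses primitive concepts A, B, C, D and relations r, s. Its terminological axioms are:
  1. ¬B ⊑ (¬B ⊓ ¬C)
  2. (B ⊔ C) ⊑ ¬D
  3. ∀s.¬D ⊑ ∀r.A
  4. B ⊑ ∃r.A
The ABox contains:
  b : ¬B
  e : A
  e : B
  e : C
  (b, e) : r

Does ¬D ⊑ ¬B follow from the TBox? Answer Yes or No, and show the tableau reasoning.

No

1. ¬D ⊑ ¬B  ⇔  (¬D ⊓ B) unsat w.r.t. T
   apply at x₀: B⊑∃r.A
   open: L(x₀) ⊇ {B, ¬D, ∃r.A, ∃s.D} (+ ∃-successors)
2. Hence ¬D ⊑ ¬B: not entailed.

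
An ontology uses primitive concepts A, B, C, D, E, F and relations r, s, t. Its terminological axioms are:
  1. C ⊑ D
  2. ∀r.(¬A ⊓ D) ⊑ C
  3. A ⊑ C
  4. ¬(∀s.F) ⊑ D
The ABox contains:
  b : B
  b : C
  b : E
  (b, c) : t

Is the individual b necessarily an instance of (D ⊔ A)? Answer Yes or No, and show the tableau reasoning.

Yes

1. b : (D ⊔ A)?  L(b) = {B, C, E} ∪ {(¬D ⊓ ¬A)}
   clash {D, ¬D} at b — b ∈ (D ⊔ A)
2. Hence b : (D ⊔ A): entailed.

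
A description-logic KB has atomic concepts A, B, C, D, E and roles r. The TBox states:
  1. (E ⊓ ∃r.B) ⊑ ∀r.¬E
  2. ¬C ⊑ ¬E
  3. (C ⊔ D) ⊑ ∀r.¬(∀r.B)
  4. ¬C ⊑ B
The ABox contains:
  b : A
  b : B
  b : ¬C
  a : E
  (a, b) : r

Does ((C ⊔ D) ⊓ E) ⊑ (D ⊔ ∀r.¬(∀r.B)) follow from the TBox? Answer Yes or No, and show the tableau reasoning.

Yes

1. ((C ⊔ D) ⊓ E) ⊑ (D ⊔ ∀r.¬(∀r.B))  ⇔  (((C ⊔ D) ⊓ E) ⊓ (¬D ⊓ ∃r.∀r.B)) unsat w.r.t. T
   all branches close; clash {D, ¬D} at x₀
2. Hence ((C ⊔ D) ⊓ E) ⊑ (D ⊔ ∀r.¬(∀r.B)): entailed.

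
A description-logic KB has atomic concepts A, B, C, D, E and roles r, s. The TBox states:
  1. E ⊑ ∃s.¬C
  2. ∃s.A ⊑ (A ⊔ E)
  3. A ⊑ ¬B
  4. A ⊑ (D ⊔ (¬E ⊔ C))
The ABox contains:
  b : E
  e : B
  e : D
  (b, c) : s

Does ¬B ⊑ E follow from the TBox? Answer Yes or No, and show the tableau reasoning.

1. ¬B ⊑ E  ⇔  (¬B ⊓ ¬E) unsat w.r.t. T
   open: L(x₀) ⊇ {¬A, ¬B, ¬E, ∀s.¬A}
2. Hence ¬B ⊑ E: not entailed.

No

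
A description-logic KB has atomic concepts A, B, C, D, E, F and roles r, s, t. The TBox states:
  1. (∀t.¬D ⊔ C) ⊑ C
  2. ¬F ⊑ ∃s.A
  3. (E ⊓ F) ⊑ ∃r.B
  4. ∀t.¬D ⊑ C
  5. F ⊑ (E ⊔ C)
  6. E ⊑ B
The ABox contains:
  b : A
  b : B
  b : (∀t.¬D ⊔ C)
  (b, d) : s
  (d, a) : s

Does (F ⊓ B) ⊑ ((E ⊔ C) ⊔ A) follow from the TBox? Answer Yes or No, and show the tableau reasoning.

Yes

1. (F ⊓ B) ⊑ ((E ⊔ C) ⊔ A)  ⇔  ((F ⊓ B) ⊓ ((¬E ⊓ ¬C) ⊓ ¬A)) unsat w.r.t. T
   all branches close; clash {C, ¬C} at x₀
2. Hence (F ⊓ B) ⊑ ((E ⊔ C) ⊔ A): entailed.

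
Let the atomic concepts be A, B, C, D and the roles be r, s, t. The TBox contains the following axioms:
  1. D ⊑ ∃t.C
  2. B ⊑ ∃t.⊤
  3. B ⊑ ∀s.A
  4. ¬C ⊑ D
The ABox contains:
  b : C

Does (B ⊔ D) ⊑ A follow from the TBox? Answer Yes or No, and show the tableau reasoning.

No

1. (B ⊔ D) ⊑ A  ⇔  ((B ⊔ D) ⊓ ¬A) unsat w.r.t. T
   open: L(x₀) ⊇ {B, C, ¬A, ¬D, ∀s.A, …} (+ ∃-successors)
2. Hence (B ⊔ D) ⊑ A: not entailed.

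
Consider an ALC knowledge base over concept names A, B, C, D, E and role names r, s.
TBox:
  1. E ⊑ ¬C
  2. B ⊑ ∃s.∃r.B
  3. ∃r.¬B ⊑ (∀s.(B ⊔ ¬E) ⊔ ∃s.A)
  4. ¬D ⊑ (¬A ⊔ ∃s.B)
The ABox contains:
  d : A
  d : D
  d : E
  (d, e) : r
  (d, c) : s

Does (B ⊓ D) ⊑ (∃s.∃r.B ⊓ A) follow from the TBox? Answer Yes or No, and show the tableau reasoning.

No

1. (B ⊓ D) ⊑ (∃s.∃r.B ⊓ A)  ⇔  ((B ⊓ D) ⊓ (∀s.∀r.¬B ⊔ ¬A)) unsat w.r.t. T
   apply at x₀: B⊑∃s.∃r.B
   open: L(x₀) ⊇ {B, D, ¬A, ¬E, ∀r.B, …} (+ ∃-successors)
2. Hence (B ⊓ D) ⊑ (∃s.∃r.B ⊓ A): not entailed.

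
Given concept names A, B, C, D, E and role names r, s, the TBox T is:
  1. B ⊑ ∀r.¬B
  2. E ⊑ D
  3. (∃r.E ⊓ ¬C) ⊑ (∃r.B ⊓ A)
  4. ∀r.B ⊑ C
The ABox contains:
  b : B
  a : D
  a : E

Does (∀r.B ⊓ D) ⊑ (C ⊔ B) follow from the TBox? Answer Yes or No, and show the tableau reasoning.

1. (∀r.B ⊓ D) ⊑ (C ⊔ B)  ⇔  ((∀r.B ⊓ D) ⊓ (¬C ⊓ ¬B)) unsat w.r.t. T
   all branches close; clash {C, ¬C} at x₀
2. Hence (∀r.B ⊓ D) ⊑ (C ⊔ B): entailed.

Yes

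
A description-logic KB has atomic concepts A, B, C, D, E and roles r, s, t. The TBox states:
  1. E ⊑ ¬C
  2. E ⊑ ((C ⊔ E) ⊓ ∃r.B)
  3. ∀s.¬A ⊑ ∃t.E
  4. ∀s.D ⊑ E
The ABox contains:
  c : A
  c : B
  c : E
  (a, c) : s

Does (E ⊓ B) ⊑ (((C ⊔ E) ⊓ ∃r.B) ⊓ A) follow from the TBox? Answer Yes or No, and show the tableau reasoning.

No

1. (E ⊓ B) ⊑ (((C ⊔ E) ⊓ ∃r.B) ⊓ A)  ⇔  ((E ⊓ B) ⊓ (((¬C ⊓ ¬E) ⊔ ∀r.¬B) ⊔ ¬A)) unsat w.r.t. T
   apply at x₀: E⊑¬C; E⊑((C ⊔ E) ⊓ ∃r.B)
   open: L(x₀) ⊇ {B, E, ¬A, ¬C, ∃r.B, …} (+ ∃-successors)
2. Hence (E ⊓ B) ⊑ (((C ⊔ E) ⊓ ∃r.B) ⊓ A): not entailed.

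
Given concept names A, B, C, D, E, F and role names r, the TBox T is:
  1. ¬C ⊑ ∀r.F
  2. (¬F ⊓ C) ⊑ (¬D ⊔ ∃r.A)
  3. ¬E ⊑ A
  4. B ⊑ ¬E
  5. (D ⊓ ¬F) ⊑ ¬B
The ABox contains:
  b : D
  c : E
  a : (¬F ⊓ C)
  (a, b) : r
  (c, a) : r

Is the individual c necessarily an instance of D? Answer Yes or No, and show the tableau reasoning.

No

1. c : D?  L(c) = {E} ∪ {¬D}
   open: L(c) ⊇ {C, E, F, ¬B, ¬D} — c ∉ D possible
2. Hence c : D: not entailed.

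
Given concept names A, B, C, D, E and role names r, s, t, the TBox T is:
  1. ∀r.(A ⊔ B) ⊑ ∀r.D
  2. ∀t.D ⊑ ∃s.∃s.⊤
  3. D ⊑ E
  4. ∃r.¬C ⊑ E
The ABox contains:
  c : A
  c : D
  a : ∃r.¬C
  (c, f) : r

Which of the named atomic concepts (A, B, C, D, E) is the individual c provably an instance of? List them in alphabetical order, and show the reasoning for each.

1. c : A?  L(c) = {A, D} ∪ {¬A}
   clash {A, ¬A} at c — c ∈ A
2. c : B?  L(c) = {A, D} ∪ {¬B}
   apply at c: D⊑E
   open: L(c) ⊇ {A, D, E, ¬B, ∃r.(¬A ⊓ ¬B), …} (+ ∃-successors) — c ∉ B possible
3. c : C?  L(c) = {A, D} ∪ {¬C}
   apply at c: D⊑E
   open: L(c) ⊇ {A, D, E, ¬C, ∃r.(¬A ⊓ ¬B), …} (+ ∃-successors) — c ∉ C possible
4. c : D?  L(c) = {A, D} ∪ {¬D}
   clash {D, ¬D} at c — c ∈ D
5. c : E?  L(c) = {A, D} ∪ {¬E}
   clash {E, ¬E} at c — c ∈ E
6. Entailed for c: {A, D, E}

{A, D, E}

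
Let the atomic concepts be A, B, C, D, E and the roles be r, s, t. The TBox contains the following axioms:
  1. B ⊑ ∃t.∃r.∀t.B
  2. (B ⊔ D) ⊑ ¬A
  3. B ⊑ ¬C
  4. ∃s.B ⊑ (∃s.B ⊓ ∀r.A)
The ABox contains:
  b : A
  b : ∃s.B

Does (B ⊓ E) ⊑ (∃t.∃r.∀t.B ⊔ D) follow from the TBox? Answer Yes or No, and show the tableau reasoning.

Yes

1. (B ⊓ E) ⊑ (∃t.∃r.∀t.B ⊔ D)  ⇔  ((B ⊓ E) ⊓ (∀t.∀r.∃t.¬B ⊓ ¬D)) unsat w.r.t. T
   all branches close; clash {A, ¬A} at an ∃-successor
2. Hence (B ⊓ E) ⊑ (∃t.∃r.∀t.B ⊔ D): entailed.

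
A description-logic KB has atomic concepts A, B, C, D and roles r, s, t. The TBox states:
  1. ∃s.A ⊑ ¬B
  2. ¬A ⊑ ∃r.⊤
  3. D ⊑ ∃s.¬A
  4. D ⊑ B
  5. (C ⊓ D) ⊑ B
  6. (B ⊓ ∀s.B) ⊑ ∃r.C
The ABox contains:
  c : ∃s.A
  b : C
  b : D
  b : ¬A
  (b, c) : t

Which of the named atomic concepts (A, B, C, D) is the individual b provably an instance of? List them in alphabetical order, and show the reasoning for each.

1. b : A?  L(b) = {C, D, ¬A} ∪ {¬A}
   apply at b: ¬A⊑∃r.⊤; D⊑∃s.¬A; D⊑B
   open: L(b) ⊇ {B, C, D, ¬A, ∀s.¬A, …} (+ ∃-successors) — b ∉ A possible
2. b : B?  L(b) = {C, D, ¬A} ∪ {¬B}
   clash {B, ¬B} at b — b ∈ B
3. b : C?  L(b) = {C, D, ¬A} ∪ {¬C}
   clash {C, ¬C} at b — b ∈ C
4. b : D?  L(b) = {C, D, ¬A} ∪ {¬D}
   clash {D, ¬D} at b — b ∈ D
5. Entailed for b: {B, C, D}

{B, C, D}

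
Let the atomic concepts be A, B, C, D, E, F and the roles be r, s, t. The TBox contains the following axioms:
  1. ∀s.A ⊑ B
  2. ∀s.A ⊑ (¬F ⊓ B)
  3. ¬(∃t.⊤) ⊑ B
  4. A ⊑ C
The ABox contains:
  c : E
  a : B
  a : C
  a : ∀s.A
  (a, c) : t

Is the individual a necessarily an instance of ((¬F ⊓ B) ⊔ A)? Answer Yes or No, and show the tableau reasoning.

Yes

1. a : ((¬F ⊓ B) ⊔ A)?  L(a) = {B, C, ∀s.A} ∪ {((F ⊔ ¬B) ⊓ ¬A)}
   clash {B, ¬B} at a — a ∈ ((¬F ⊓ B) ⊔ A)
2. Hence a : ((¬F ⊓ B) ⊔ A): entailed.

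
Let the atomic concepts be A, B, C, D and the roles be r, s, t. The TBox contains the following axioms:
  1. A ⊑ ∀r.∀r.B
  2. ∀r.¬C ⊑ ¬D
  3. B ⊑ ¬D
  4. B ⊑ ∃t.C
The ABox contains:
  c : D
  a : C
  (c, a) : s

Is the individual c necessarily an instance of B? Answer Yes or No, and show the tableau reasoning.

1. c : B?  L(c) = {D} ∪ {¬B}
   open: L(c) ⊇ {D, ¬A, ¬B, ∃r.C} (+ ∃-successors) — c ∉ B possible
2. Hence c : B: not entailed.

No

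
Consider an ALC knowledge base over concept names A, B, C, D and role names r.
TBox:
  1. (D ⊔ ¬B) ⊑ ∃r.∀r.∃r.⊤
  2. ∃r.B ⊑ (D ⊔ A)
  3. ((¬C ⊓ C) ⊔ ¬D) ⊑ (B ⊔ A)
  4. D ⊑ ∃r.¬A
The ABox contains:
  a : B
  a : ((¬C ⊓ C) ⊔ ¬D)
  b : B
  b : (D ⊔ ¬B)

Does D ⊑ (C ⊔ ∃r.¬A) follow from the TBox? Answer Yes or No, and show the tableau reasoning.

Yes

1. D ⊑ (C ⊔ ∃r.¬A)  ⇔  (D ⊓ (¬C ⊓ ∀r.A)) unsat w.r.t. T
   all branches close; clash {A, ¬A} at an ∃-successor
2. Hence D ⊑ (C ⊔ ∃r.¬A): entailed.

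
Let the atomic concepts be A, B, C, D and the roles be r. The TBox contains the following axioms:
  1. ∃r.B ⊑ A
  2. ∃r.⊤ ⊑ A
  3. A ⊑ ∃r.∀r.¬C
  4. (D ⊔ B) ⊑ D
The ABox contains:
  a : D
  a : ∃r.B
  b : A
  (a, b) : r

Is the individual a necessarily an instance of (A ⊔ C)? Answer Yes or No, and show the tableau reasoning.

Yes

1. a : (A ⊔ C)?  L(a) = {D, ∃r.B} ∪ {(¬A ⊓ ¬C)}
   clash {A, ¬A} at a — a ∈ (A ⊔ C)
2. Hence a : (A ⊔ C): entailed.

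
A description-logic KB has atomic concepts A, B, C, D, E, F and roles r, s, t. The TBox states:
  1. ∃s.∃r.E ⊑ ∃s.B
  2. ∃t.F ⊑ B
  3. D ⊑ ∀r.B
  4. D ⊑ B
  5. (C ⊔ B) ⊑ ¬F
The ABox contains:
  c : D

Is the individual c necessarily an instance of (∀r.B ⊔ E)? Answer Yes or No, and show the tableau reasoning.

Yes

1. c : (∀r.B ⊔ E)?  L(c) = {D} ∪ {(∃r.¬B ⊓ ¬E)}
   clash {B, ¬B} at an ∃-successor — c ∈ (∀r.B ⊔ E)
2. Hence c : (∀r.B ⊔ E): entailed.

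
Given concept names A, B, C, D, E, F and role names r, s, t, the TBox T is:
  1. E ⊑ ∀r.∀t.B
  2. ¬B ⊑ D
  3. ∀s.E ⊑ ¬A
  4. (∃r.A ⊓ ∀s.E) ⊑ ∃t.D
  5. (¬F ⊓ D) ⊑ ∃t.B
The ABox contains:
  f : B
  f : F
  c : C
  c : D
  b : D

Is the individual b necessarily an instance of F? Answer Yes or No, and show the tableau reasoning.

1. b : F?  L(b) = {D} ∪ {¬F}
   open: L(b) ⊇ {D, ¬E, ¬F, ∃s.¬E, ∃t.B} (+ ∃-successors) — b ∉ F possible
2. Hence b : F: not entailed.

No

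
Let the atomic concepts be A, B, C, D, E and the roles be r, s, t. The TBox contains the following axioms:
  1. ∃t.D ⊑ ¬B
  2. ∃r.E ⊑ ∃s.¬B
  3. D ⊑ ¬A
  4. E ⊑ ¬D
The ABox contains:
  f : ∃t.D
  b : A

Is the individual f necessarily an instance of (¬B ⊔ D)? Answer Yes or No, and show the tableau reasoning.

Yes

1. f : (¬B ⊔ D)?  L(f) = {∃t.D} ∪ {(B ⊓ ¬D)}
   clash {B, ¬B} at f — f ∈ (¬B ⊔ D)
2. Hence f : (¬B ⊔ D): entailed.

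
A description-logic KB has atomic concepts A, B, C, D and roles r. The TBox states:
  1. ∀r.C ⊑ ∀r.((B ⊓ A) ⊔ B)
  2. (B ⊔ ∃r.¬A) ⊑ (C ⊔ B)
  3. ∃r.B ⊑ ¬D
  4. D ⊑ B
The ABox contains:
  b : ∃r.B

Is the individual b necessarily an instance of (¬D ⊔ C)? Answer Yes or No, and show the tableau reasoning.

1. b : (¬D ⊔ C)?  L(b) = {∃r.B} ∪ {(D ⊓ ¬C)}
   clash {D, ¬D} at b — b ∈ (¬D ⊔ C)
2. Hence b : (¬D ⊔ C): entailed.

Yes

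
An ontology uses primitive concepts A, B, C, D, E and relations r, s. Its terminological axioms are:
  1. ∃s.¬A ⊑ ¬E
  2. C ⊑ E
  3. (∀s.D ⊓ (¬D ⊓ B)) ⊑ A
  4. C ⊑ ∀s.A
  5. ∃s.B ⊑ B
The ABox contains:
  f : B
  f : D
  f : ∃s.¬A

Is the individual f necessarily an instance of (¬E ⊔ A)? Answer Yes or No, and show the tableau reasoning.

1. f : (¬E ⊔ A)?  L(f) = {B, D, ∃s.¬A} ∪ {(E ⊓ ¬A)}
   clash {A, ¬A} at f — f ∈ (¬E ⊔ A)
2. Hence f : (¬E ⊔ A): entailed.

Yes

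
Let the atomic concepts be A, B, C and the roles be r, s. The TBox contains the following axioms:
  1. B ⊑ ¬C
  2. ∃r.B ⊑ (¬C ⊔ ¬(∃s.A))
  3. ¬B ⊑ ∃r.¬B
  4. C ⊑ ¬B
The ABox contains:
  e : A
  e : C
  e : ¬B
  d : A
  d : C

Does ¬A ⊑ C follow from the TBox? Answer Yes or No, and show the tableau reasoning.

No

1. ¬A ⊑ C  ⇔  (¬A ⊓ ¬C) unsat w.r.t. T
   open: L(x₀) ⊇ {B, ¬A, ¬C, ∀r.¬B}
2. Hence ¬A ⊑ C: not entailed.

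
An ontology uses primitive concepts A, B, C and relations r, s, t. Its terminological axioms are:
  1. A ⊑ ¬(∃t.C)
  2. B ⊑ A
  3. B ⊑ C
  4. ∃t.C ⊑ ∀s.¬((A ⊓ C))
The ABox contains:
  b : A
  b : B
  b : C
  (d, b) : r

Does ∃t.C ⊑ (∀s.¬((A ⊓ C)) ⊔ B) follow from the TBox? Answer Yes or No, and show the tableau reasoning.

Yes

1. ∃t.C ⊑ (∀s.¬((A ⊓ C)) ⊔ B)  ⇔  (∃t.C ⊓ (∃s.(A ⊓ C) ⊓ ¬B)) unsat w.r.t. T
   all branches close; clash {C, ¬C} at an ∃-successor
2. Hence ∃t.C ⊑ (∀s.¬((A ⊓ C)) ⊔ B): entailed.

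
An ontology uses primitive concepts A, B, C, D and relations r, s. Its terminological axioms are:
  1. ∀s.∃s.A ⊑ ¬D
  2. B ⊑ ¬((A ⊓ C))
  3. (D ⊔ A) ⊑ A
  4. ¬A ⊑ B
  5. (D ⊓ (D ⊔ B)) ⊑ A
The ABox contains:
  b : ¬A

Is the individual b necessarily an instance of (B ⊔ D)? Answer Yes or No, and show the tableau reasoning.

Yes

1. b : (B ⊔ D)?  L(b) = {¬A} ∪ {(¬B ⊓ ¬D)}
   clash {B, ¬B} at b — b ∈ (B ⊔ D)
2. Hence b : (B ⊔ D): entailed.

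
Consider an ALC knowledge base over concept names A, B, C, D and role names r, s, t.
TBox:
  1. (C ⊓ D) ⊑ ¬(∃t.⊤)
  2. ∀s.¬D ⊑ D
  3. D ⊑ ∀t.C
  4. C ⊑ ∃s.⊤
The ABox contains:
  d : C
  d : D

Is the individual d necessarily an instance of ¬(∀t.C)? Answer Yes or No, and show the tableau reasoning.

No

1. d : ¬(∀t.C)?  L(d) = {C, D} ∪ {∀t.C}
   apply at d: C⊑∃s.⊤
   open: L(d) ⊇ {C, D, ∀t.C, ∀t.⊥, ∃s.⊤} (+ ∃-successors) — d ∉ ¬(∀t.C) possible
2. Hence d : ¬(∀t.C): not entailed.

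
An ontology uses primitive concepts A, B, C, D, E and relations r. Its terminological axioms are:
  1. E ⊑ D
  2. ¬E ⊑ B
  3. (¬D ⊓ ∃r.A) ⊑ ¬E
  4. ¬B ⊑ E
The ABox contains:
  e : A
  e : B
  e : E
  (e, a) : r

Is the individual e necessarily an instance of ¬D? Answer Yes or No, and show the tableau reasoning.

1. e : ¬D?  L(e) = {A, B, E} ∪ {D}
   open: L(e) ⊇ {A, B, D, E} — e ∉ ¬D possible
2. Hence e : ¬D: not entailed.

No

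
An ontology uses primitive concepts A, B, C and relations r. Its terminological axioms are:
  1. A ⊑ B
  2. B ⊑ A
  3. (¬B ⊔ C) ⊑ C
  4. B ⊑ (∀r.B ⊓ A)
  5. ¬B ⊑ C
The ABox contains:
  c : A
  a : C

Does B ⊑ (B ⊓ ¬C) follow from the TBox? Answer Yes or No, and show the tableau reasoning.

No

1. B ⊑ (B ⊓ ¬C)  ⇔  (B ⊓ (¬B ⊔ C)) unsat w.r.t. T
   apply at x₀: B⊑A; (¬B ⊔ C)⊑C; B⊑(∀r.B ⊓ A)
   open: L(x₀) ⊇ {A, B, C, ∀r.B}
2. Hence B ⊑ (B ⊓ ¬C): not entailed.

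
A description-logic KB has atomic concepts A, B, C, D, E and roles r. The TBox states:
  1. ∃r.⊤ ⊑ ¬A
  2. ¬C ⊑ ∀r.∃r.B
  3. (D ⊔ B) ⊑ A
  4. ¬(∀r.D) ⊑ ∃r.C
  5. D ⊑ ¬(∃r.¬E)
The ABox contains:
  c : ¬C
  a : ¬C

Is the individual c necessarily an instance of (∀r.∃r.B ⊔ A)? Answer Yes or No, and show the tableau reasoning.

Yes

1. c : (∀r.∃r.B ⊔ A)?  L(c) = {¬C} ∪ {(∃r.∀r.¬B ⊓ ¬A)}
   clash {A, ¬A} at c — c ∈ (∀r.∃r.B ⊔ A)
2. Hence c : (∀r.∃r.B ⊔ A): entailed.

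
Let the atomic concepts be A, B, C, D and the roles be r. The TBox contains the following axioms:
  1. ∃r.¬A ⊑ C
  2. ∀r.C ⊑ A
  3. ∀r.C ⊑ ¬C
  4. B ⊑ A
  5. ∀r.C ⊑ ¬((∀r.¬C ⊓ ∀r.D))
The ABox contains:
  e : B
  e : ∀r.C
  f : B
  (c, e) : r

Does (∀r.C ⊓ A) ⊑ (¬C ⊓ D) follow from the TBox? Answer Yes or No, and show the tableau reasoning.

No

1. (∀r.C ⊓ A) ⊑ (¬C ⊓ D)  ⇔  ((∀r.C ⊓ A) ⊓ (C ⊔ ¬D)) unsat w.r.t. T
   apply at x₀: ∀r.C⊑¬C; ∀r.C⊑¬((∀r.¬C ⊓ ∀r.D))
   open: L(x₀) ⊇ {A, ¬C, ¬D, ∀r.A, ∀r.C, …} (+ ∃-successors)
2. Hence (∀r.C ⊓ A) ⊑ (¬C ⊓ D): not entailed.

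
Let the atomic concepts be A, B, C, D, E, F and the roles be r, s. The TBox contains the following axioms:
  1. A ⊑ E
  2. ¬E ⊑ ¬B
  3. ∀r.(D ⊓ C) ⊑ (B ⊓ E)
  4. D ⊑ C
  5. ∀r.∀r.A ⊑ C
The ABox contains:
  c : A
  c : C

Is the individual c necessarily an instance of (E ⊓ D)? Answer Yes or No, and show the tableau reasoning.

1. c : (E ⊓ D)?  L(c) = {A, C} ∪ {(¬E ⊔ ¬D)}
   apply at c: A⊑E
   open: L(c) ⊇ {A, C, E, ¬D, ∃r.(¬D ⊔ ¬C)} (+ ∃-successors) — c ∉ (E ⊓ D) possible
2. Hence c : (E ⊓ D): not entailed.

No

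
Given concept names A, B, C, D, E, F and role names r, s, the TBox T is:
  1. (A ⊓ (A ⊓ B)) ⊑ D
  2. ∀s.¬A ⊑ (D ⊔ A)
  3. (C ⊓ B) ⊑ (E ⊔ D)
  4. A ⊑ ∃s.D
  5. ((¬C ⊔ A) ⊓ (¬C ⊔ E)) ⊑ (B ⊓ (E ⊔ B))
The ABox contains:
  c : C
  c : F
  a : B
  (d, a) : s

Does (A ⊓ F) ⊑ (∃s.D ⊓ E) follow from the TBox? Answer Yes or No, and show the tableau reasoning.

1. (A ⊓ F) ⊑ (∃s.D ⊓ E)  ⇔  ((A ⊓ F) ⊓ (∀s.¬D ⊔ ¬E)) unsat w.r.t. T
   apply at x₀: A⊑∃s.D
   open: L(x₀) ⊇ {A, B, D, F, ¬C, …} (+ ∃-successors)
2. Hence (A ⊓ F) ⊑ (∃s.D ⊓ E): not entailed.

No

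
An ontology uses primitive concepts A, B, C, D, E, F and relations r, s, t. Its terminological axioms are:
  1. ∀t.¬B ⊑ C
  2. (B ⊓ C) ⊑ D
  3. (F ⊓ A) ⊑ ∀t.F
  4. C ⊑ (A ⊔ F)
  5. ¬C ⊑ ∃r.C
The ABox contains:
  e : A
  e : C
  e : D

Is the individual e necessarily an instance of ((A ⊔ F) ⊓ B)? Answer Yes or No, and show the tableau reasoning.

1. e : ((A ⊔ F) ⊓ B)?  L(e) = {A, C, D} ∪ {((¬A ⊓ ¬F) ⊔ ¬B)}
   apply at e: C⊑(A ⊔ F)
   open: L(e) ⊇ {A, C, D, ¬B, ¬F} — e ∉ ((A ⊔ F) ⊓ B) possible
2. Hence e : ((A ⊔ F) ⊓ B): not entailed.

No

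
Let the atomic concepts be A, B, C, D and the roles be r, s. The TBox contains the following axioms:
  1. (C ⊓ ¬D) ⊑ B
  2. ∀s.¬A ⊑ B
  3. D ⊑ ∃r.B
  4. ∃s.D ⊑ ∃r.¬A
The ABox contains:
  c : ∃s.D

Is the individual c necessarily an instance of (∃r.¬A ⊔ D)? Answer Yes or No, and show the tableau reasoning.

Yes

1. c : (∃r.¬A ⊔ D)?  L(c) = {∃s.D} ∪ {(∀r.A ⊓ ¬D)}
   clash {A, ¬A} at an ∃-successor — c ∈ (∃r.¬A ⊔ D)
2. Hence c : (∃r.¬A ⊔ D): entailed.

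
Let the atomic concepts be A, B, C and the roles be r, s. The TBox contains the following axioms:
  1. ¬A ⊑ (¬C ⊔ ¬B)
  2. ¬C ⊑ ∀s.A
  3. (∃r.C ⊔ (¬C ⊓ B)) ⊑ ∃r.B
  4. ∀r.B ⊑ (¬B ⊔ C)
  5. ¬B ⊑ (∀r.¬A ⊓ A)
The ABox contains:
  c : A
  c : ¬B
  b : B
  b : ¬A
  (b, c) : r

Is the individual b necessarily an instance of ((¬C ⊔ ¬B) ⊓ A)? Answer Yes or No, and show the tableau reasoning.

No

1. b : ((¬C ⊔ ¬B) ⊓ A)?  L(b) = {B, ¬A} ∪ {((C ⊓ B) ⊔ ¬A)}
   apply at b: ¬A⊑(¬C ⊔ ¬B)
   open: L(b) ⊇ {B, ¬A, ¬C, ∀s.A, ∃r.B, …} (+ ∃-successors) — b ∉ ((¬C ⊔ ¬B) ⊓ A) possible
2. Hence b : ((¬C ⊔ ¬B) ⊓ A): not entailed.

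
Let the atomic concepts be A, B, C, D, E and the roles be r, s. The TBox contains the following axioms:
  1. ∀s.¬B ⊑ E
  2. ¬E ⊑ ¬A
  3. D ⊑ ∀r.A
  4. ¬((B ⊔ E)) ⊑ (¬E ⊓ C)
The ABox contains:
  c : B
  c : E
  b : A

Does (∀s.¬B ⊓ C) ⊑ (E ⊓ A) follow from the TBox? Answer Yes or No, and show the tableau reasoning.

No

1. (∀s.¬B ⊓ C) ⊑ (E ⊓ A)  ⇔  ((∀s.¬B ⊓ C) ⊓ (¬E ⊔ ¬A)) unsat w.r.t. T
   apply at x₀: ∀s.¬B⊑E
   open: L(x₀) ⊇ {C, E, ¬A, ¬D, ∀s.¬B}
2. Hence (∀s.¬B ⊓ C) ⊑ (E ⊓ A): not entailed.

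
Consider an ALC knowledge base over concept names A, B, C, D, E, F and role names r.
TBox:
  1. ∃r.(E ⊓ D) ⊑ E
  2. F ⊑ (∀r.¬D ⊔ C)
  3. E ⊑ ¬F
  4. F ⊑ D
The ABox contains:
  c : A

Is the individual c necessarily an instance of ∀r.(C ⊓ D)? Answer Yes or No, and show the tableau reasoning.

1. c : ∀r.(C ⊓ D)?  L(c) = {A} ∪ {∃r.(¬C ⊔ ¬D)}
   open: L(c) ⊇ {A, ¬E, ¬F, ∀r.(¬E ⊔ ¬D), ∃r.(¬C ⊔ ¬D)} (+ ∃-successors) — c ∉ ∀r.(C ⊓ D) possible
2. Hence c : ∀r.(C ⊓ D): not entailed.

No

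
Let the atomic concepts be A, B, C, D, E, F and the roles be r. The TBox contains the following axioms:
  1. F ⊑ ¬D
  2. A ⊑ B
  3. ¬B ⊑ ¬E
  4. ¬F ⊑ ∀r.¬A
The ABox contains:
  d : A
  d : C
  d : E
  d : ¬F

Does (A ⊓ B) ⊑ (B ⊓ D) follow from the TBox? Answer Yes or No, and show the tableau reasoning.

No

1. (A ⊓ B) ⊑ (B ⊓ D)  ⇔  ((A ⊓ B) ⊓ (¬B ⊔ ¬D)) unsat w.r.t. T
   open: L(x₀) ⊇ {A, B, F, ¬D}
2. Hence (A ⊓ B) ⊑ (B ⊓ D): not entailed.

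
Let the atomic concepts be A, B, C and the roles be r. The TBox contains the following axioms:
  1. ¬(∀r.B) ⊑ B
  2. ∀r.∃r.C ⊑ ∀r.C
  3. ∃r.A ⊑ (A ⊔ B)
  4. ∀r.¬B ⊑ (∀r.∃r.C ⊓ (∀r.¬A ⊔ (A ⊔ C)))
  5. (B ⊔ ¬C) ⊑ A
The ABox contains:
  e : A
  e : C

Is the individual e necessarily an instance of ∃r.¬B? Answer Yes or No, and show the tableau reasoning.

1. e : ∃r.¬B?  L(e) = {A, C} ∪ {∀r.B}
   open: L(e) ⊇ {A, C, ∀r.B, ∀r.C, ∀r.¬A, …} — e ∉ ∃r.¬B possible
2. Hence e : ∃r.¬B: not entailed.

No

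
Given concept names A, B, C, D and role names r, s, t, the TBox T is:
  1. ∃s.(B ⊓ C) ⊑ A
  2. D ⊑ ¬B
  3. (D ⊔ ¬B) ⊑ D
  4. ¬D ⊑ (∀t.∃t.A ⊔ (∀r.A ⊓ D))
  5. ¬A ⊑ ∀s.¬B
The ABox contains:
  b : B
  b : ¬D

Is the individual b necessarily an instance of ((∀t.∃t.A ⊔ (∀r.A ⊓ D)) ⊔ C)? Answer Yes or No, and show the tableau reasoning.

Yes

1. b : ((∀t.∃t.A ⊔ (∀r.A ⊓ D)) ⊔ C)?  L(b) = {B, ¬D} ∪ {((∃t.∀t.¬A ⊓ (∃r.¬A ⊔ ¬D)) ⊓ ¬C)}
   clash {D, ¬D} at b — b ∈ ((∀t.∃t.A ⊔ (∀r.A ⊓ D)) ⊔ C)
2. Hence b : ((∀t.∃t.A ⊔ (∀r.A ⊓ D)) ⊔ C): entailed.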